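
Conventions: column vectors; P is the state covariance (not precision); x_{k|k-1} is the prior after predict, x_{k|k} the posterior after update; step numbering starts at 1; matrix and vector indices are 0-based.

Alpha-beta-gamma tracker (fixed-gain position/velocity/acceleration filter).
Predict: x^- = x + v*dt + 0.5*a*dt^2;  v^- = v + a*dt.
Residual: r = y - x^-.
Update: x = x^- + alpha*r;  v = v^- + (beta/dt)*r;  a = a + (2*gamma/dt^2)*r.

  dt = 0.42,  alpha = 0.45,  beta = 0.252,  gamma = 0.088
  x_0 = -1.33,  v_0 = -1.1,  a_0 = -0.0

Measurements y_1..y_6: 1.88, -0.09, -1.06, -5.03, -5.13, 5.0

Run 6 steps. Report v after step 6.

step 1: x_pred=-1.7920  r=3.6720  x^+=-0.1396  v^+=1.1032  a^+=3.6637
step 2: x_pred=0.6469  r=-0.7369  x^+=0.3153  v^+=2.1998  a^+=2.9285
step 3: x_pred=1.4975  r=-2.5575  x^+=0.3466  v^+=1.8953  a^+=0.3768
step 4: x_pred=1.1759  r=-6.2059  x^+=-1.6168  v^+=-1.6700  a^+=-5.8150
step 5: x_pred=-2.8311  r=-2.2989  x^+=-3.8656  v^+=-5.4917  a^+=-8.1088
step 6: x_pred=-6.8873  r=11.8873  x^+=-1.5380  v^+=-1.7650  a^+=3.7516

v_post = -1.7650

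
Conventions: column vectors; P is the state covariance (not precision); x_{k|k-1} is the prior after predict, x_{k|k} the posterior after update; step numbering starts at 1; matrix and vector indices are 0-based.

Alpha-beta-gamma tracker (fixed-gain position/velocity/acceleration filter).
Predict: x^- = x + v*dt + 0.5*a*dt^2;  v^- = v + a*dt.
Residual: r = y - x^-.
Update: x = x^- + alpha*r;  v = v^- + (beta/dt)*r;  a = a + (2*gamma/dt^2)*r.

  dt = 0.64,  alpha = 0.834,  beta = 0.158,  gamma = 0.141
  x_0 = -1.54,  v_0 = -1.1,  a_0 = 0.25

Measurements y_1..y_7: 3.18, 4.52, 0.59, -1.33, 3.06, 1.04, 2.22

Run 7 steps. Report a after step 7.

step 1: x_pred=-2.1928  r=5.3728  x^+=2.2881  v^+=0.3864  a^+=3.9490
step 2: x_pred=3.3442  r=1.1758  x^+=4.3248  v^+=3.2041  a^+=4.7586
step 3: x_pred=7.3500  r=-6.7600  x^+=1.7122  v^+=4.5807  a^+=0.1045
step 4: x_pred=4.6652  r=-5.9952  x^+=-0.3348  v^+=3.1675  a^+=-4.0231
step 5: x_pred=0.8685  r=2.1915  x^+=2.6962  v^+=1.1338  a^+=-2.5143
step 6: x_pred=2.9069  r=-1.8669  x^+=1.3499  v^+=-0.9363  a^+=-3.7996
step 7: x_pred=-0.0274  r=2.2474  x^+=1.8469  v^+=-2.8131  a^+=-2.2523

a_post = -2.2523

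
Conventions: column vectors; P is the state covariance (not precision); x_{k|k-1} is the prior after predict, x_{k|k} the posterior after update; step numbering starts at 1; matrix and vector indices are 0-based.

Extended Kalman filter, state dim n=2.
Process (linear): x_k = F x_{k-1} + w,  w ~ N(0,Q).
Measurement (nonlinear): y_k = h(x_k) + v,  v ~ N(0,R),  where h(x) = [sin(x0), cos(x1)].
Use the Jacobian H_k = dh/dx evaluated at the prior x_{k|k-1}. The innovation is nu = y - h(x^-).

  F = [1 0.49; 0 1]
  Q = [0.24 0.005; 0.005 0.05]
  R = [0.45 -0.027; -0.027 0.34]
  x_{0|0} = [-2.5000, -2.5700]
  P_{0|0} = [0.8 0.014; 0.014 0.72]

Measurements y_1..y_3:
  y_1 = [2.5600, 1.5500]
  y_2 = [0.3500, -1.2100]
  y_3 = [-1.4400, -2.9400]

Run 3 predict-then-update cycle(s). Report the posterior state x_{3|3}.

step 1: x^-=[-3.7593, -2.5700]  P^-=[1.2266 0.3718; 0.3718 0.7700]  H_jac=[-0.8152 0.0000; 0.0000 0.5410]  S=[1.2651 -0.1910; -0.1910 0.5653]  K=[-0.7762 0.0936; -0.1353 0.6911]  nu=[1.9808, 2.3910]  x^+=[-5.0732, -1.1854]  P^+=[0.4316 0.0976; 0.0976 0.4411]
step 2: x^-=[-5.6540, -1.1854]  P^-=[0.8731 0.3187; 0.3187 0.4911]  H_jac=[0.8085 0.0000; 0.0000 0.9267]  S=[1.0208 0.2118; 0.2118 0.7617]  K=[0.6485 0.2074; 0.1363 0.5596]  nu=[-0.2385, -1.5859]  x^+=[-6.1376, -2.1053]  P^+=[0.3540 0.0572; 0.0572 0.2013]
step 3: x^-=[-7.1692, -2.1053]  P^-=[0.6984 0.1609; 0.1609 0.2513]  H_jac=[0.6325 0.0000; 0.0000 0.8605]  S=[0.7294 0.0605; 0.0605 0.5261]  K=[0.5894 0.1953; 0.1064 0.3988]  nu=[-0.6654, -2.4306]  x^+=[-8.0360, -3.1455]  P^+=[0.4110 0.0587; 0.0587 0.1543]

x_post = [-8.0360, -3.1455]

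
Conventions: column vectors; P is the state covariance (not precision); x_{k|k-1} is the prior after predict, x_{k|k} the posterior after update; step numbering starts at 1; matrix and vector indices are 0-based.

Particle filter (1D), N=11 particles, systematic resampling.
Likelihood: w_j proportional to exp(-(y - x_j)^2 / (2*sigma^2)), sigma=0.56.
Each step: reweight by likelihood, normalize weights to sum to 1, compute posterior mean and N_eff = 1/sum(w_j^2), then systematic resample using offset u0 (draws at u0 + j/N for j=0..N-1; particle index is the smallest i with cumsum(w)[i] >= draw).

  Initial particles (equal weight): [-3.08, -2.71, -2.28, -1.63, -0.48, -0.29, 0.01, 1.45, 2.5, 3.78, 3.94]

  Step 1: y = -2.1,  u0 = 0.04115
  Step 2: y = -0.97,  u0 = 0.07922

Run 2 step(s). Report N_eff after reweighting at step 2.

N_eff = 4.1517

step 1: w=[0.0885, 0.2262, 0.3887, 0.2878, 0.0062, 0.0022, 0.0003, 0.0000, 0.0000, 0.0000, 0.0000]  mean=-2.2446  Neff=3.4133  idx=[0, 1, 1, 1, 2, 2, 2, 2, 3, 3, 3]
step 2: w=[0.0005, 0.0045, 0.0045, 0.0045, 0.0364, 0.0364, 0.0364, 0.0364, 0.2802, 0.2802, 0.2802]  mean=-1.7398  Neff=4.1517  idx=[5, 8, 8, 8, 9, 9, 9, 9, 10, 10, 10]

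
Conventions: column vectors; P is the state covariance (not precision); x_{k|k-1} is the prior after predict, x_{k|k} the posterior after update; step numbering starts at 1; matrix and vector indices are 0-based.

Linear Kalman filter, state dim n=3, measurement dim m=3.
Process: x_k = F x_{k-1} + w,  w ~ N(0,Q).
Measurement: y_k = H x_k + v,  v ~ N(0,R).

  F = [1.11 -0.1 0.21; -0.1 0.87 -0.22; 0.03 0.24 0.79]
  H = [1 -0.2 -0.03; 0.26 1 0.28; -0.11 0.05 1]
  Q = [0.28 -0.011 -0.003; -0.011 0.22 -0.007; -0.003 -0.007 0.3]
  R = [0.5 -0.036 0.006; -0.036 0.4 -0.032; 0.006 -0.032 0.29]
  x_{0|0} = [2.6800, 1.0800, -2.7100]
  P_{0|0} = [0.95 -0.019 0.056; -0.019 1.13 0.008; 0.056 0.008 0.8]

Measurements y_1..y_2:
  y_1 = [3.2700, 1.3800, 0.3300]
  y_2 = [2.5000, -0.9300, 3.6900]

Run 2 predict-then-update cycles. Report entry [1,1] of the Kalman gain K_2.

K[1,1] = 0.4976

step 1: x^-=[2.2977, 1.2678, -1.8013]  P^-=[1.5271 -0.2835 0.1785; -0.2835 1.1262 0.0873; 0.1785 0.0873 0.8706]  S=[2.1766 -0.0992 -0.0583; -0.0992 1.6252 0.3813; -0.0583 0.3813 1.1545]  K=[0.7315 0.1489 -0.0154; -0.2066 0.6688 -0.0799; 0.0844 0.0678 0.7228]  nu=[1.1718, 0.0192, 2.3207]  x^+=[3.1220, 0.8530, -0.0238]  P^+=[0.3480 -0.0671 0.0368; -0.0671 0.3143 -0.0689; 0.0368 -0.0689 0.2154]
step 2: x^-=[3.3751, 0.4352, 0.2796]  P^-=[0.7564 -0.1762 0.0536; -0.1762 0.5114 -0.0269; 0.0536 -0.0269 0.4275]  S=[1.3441 -0.0954 -0.0487; -0.0954 0.8972 0.0938; -0.0487 0.0938 0.7154]  K=[0.5942 0.1055 -0.0271; -0.1732 0.4976 -0.0517; 0.0600 0.0644 0.5831]  nu=[-0.7797, -2.3210, 3.7599]  x^+=[2.5649, -0.7792, 2.2757]  P^+=[0.2821 -0.0590 0.0263; -0.0590 0.2363 -0.0503; 0.0263 -0.0503 0.1728]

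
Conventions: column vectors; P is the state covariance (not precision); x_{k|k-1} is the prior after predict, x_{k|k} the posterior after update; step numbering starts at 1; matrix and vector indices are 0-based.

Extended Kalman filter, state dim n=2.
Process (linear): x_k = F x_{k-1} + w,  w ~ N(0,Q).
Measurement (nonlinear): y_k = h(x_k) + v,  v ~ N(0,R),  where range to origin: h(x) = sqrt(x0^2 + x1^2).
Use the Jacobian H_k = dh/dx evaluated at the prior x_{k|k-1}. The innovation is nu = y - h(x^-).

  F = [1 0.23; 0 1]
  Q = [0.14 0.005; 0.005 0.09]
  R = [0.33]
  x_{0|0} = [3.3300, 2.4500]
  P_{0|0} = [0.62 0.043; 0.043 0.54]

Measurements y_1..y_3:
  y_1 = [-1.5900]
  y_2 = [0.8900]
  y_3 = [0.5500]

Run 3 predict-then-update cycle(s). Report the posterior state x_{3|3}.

step 1: x^-=[3.8935, 2.4500]  P^-=[0.8083 0.1722; 0.1722 0.6300]  H_jac=[0.8464 0.5326]  S=[1.2430]  K=[0.6242; 0.3872]  nu=[-6.1902]  x^+=[0.0296, 0.0532]  P^+=[0.3240 -0.1282; -0.1282 0.4437]
step 2: x^-=[0.0419, 0.0532]  P^-=[0.4285 -0.0212; -0.0212 0.5337]  H_jac=[0.6181 0.7861]  S=[0.8029]  K=[0.3091; 0.5062]  nu=[0.8223]  x^+=[0.2961, 0.4695]  P^+=[0.3518 -0.1468; -0.1468 0.3279]
step 3: x^-=[0.4040, 0.4695]  P^-=[0.4416 -0.0664; -0.0664 0.4179]  H_jac=[0.6523 0.7580]  S=[0.6923]  K=[0.3434; 0.3950]  nu=[-0.0694]  x^+=[0.3802, 0.4421]  P^+=[0.3600 -0.1603; -0.1603 0.3099]

x_post = [0.3802, 0.4421]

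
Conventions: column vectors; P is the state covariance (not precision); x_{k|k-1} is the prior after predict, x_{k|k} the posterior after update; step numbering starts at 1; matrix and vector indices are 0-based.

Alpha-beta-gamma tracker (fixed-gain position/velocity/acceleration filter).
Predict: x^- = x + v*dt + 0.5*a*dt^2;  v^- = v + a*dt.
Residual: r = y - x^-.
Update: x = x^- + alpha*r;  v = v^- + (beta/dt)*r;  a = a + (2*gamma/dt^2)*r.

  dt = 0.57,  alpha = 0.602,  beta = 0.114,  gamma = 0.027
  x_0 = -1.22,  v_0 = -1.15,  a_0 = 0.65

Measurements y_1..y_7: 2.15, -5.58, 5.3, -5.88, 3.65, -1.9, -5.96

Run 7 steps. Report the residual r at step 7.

resid = -6.7931

step 1: x_pred=-1.7699  r=3.9199  x^+=0.5899  v^+=0.0045  a^+=1.3015
step 2: x_pred=0.8039  r=-6.3839  x^+=-3.0392  v^+=-0.5304  a^+=0.2405
step 3: x_pred=-3.3025  r=8.6025  x^+=1.8762  v^+=1.3271  a^+=1.6703
step 4: x_pred=2.9040  r=-8.7840  x^+=-2.3840  v^+=0.5224  a^+=0.2103
step 5: x_pred=-2.0520  r=5.7020  x^+=1.3806  v^+=1.7827  a^+=1.1580
step 6: x_pred=2.5848  r=-4.4848  x^+=-0.1150  v^+=1.5458  a^+=0.4126
step 7: x_pred=0.8331  r=-6.7931  x^+=-3.2564  v^+=0.4224  a^+=-0.7164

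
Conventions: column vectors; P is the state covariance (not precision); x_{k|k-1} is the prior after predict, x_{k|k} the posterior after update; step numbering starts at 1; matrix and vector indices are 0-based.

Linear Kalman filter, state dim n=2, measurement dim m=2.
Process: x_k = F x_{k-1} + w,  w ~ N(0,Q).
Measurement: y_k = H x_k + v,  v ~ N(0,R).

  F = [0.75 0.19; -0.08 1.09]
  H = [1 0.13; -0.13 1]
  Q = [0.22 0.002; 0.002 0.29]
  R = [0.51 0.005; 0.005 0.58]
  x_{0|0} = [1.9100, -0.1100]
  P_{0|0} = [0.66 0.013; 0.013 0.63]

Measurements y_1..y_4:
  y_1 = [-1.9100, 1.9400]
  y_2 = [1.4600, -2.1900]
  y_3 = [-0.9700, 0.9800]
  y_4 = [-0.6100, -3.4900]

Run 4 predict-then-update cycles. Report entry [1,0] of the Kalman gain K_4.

step 1: x^-=[1.4116, -0.2727]  P^-=[0.6177 0.1033; 0.1033 1.0405]  S=[1.1721 0.1615; 0.1615 1.6040]  K=[0.5440 -0.0404; 0.1169 0.6285]  nu=[-3.2861, 2.3962]  x^+=[-0.4730, 0.8491]  P^+=[0.2753 0.0151; 0.0151 0.3671]
step 2: x^-=[-0.1934, 0.9634]  P^-=[0.3924 0.0736; 0.0736 0.7253]  S=[0.9338 0.1206; 0.1206 1.2928]  K=[0.4334 -0.0230; 0.1096 0.5434]  nu=[1.5282, -3.1785]  x^+=[0.5420, -0.5964]  P^+=[0.2187 0.0173; 0.0173 0.3180]
step 3: x^-=[0.2932, -0.6934]  P^-=[0.3594 0.0686; 0.0686 0.6662]  S=[0.8985 0.1123; 0.1123 1.2344]  K=[0.4124 -0.0198; 0.1074 0.5227]  nu=[-1.1730, 1.7115]  x^+=[-0.2245, 0.0752]  P^+=[0.2079 0.0176; 0.0176 0.3060]
step 4: x^-=[-0.1541, 0.0999]  P^-=[0.3530 0.0670; 0.0670 0.6518]  S=[0.8915 0.1097; 0.1097 1.2203]  K=[0.4082 -0.0194; 0.1065 0.5174]  nu=[-0.4689, -3.6100]  x^+=[-0.2755, -1.8178]  P^+=[0.2058 0.0175; 0.0175 0.3029]

K[1,0] = 0.1065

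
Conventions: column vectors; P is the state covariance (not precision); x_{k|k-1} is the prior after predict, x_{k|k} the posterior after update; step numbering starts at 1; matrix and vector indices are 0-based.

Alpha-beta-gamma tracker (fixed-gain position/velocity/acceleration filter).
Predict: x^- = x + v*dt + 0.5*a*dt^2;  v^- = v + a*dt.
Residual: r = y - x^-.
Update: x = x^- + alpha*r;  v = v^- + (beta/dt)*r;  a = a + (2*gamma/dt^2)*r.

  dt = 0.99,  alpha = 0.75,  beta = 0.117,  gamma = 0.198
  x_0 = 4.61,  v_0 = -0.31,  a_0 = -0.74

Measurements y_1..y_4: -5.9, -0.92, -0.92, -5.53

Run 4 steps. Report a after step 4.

a_post = 3.0633

step 1: x_pred=3.9405  r=-9.8405  x^+=-3.4399  v^+=-2.2056  a^+=-4.7159
step 2: x_pred=-7.9344  r=7.0144  x^+=-2.6736  v^+=-6.0454  a^+=-1.8818
step 3: x_pred=-9.5807  r=8.6607  x^+=-3.0852  v^+=-6.8848  a^+=1.6175
step 4: x_pred=-9.1085  r=3.5785  x^+=-6.4246  v^+=-4.8606  a^+=3.0633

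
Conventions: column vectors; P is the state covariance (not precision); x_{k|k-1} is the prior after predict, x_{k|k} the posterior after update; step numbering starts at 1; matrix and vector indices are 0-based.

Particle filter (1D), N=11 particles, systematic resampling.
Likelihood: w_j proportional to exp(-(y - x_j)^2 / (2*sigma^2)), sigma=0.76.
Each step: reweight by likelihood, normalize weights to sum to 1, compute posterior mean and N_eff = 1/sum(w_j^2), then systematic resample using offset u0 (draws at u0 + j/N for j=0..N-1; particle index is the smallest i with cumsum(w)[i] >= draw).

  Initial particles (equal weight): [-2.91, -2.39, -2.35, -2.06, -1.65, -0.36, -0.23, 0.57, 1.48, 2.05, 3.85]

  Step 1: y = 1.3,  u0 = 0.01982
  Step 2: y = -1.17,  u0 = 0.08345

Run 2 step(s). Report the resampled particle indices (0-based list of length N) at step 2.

resampled_idx = [0, 0, 0, 0, 0, 0, 0, 1, 2, 3, 6]

step 1: w=[0.0000, 0.0000, 0.0000, 0.0000, 0.0002, 0.0376, 0.0539, 0.2578, 0.3976, 0.2513, 0.0015]  mean=1.2299  Neff=3.4241  idx=[5, 7, 7, 7, 8, 8, 8, 8, 8, 9, 9]
step 2: w=[0.7114, 0.0913, 0.0913, 0.0913, 0.0029, 0.0029, 0.0029, 0.0029, 0.0029, 0.0002, 0.0002]  mean=-0.0780  Neff=1.8829  idx=[0, 0, 0, 0, 0, 0, 0, 1, 2, 3, 6]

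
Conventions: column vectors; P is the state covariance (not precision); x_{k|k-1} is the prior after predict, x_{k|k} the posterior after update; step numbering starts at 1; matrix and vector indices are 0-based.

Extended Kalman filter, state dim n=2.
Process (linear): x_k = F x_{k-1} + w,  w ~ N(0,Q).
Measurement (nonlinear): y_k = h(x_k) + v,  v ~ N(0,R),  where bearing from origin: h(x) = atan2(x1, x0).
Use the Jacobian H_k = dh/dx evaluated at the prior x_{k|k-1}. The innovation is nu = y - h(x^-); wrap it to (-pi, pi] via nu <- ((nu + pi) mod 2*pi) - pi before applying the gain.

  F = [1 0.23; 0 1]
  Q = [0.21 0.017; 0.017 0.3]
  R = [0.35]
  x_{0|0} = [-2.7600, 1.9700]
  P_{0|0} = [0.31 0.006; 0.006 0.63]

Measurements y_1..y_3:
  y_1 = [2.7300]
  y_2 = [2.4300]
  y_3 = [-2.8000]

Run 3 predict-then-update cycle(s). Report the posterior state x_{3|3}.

step 1: x^-=[-2.3069, 1.9700]  P^-=[0.5561 0.1679; 0.1679 0.9300]  H_jac=[-0.2141 -0.2507]  S=[0.4519]  K=[-0.3565; -0.5954]  nu=[0.2952]  x^+=[-2.4121, 1.7943]  P^+=[0.4986 0.0720; 0.0720 0.7698]
step 2: x^-=[-1.9995, 1.7943]  P^-=[0.7825 0.2660; 0.2660 1.0698]  H_jac=[-0.2486 -0.2770]  S=[0.5171]  K=[-0.5187; -0.7010]  nu=[0.0198]  x^+=[-2.0097, 1.7804]  P^+=[0.6433 0.0780; 0.0780 0.8157]
step 3: x^-=[-1.6002, 1.7804]  P^-=[0.9324 0.2826; 0.2826 1.1157]  H_jac=[-0.3107 -0.2792]  S=[0.5760]  K=[-0.6399; -0.6933]  nu=[1.1802]  x^+=[-2.3554, 0.9622]  P^+=[0.6965 0.0271; 0.0271 0.8388]

x_post = [-2.3554, 0.9622]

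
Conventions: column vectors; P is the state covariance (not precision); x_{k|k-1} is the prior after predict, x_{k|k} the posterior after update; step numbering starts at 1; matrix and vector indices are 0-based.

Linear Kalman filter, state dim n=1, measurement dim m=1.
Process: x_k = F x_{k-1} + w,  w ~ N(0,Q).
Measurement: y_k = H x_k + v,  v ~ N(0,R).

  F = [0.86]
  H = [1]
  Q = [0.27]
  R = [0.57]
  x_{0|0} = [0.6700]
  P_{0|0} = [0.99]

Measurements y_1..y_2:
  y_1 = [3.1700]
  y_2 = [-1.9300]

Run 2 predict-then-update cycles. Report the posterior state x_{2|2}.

x_post = [0.0480]

step 1: x^-=[0.5762]  P^-=[1.0022]  S=[1.5722]  K=[0.6375]  nu=[2.5938]  x^+=[2.2296]  P^+=[0.3633]
step 2: x^-=[1.9175]  P^-=[0.5387]  S=[1.1087]  K=[0.4859]  nu=[-3.8475]  x^+=[0.0480]  P^+=[0.2770]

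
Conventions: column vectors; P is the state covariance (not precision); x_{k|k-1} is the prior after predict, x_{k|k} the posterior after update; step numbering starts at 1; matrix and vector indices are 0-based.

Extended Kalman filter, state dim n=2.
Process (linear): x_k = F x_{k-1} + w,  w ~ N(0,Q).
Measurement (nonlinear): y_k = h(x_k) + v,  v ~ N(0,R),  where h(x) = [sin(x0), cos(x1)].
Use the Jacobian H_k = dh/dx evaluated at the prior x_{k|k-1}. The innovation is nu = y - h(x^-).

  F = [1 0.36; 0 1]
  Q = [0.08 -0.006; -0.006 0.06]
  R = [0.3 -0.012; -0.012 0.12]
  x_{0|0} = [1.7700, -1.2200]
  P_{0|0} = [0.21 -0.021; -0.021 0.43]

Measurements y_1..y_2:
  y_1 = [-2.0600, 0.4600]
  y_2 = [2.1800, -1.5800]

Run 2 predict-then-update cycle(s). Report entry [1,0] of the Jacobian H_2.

step 1: x^-=[1.3308, -1.2200]  P^-=[0.3306 0.1278; 0.1278 0.4900]  H_jac=[0.2377 0.0000; 0.0000 0.9391]  S=[0.3187 0.0165; 0.0165 0.5521]  K=[0.2357 0.2103; 0.0522 0.8319]  nu=[-3.0313, 0.1164]  x^+=[0.6408, -1.2814]  P^+=[0.2868 0.0239; 0.0239 0.1056]
step 2: x^-=[0.1795, -1.2814]  P^-=[0.3977 0.0559; 0.0559 0.1656]  H_jac=[0.9839 0.0000; 0.0000 0.9584]  S=[0.6850 0.0407; 0.0407 0.2721]  K=[0.5646 0.1124; 0.0460 0.5764]  nu=[2.0014, -1.8654]  x^+=[1.0998, -2.2645]  P^+=[0.1708 0.0070; 0.0070 0.0716]

H_jac[1,0] = 0.0000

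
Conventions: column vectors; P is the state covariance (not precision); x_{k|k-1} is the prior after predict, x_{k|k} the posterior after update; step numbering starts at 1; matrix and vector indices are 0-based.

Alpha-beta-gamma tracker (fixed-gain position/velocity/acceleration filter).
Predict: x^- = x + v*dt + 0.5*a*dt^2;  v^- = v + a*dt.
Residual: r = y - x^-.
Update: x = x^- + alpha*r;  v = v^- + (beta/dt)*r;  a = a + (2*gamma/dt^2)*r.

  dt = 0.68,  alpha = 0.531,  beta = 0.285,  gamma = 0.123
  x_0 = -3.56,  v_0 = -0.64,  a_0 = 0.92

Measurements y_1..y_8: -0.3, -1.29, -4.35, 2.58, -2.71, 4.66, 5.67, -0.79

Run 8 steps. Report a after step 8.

a_post = -2.2184

step 1: x_pred=-3.7825  r=3.4825  x^+=-1.9333  v^+=1.4452  a^+=2.7727
step 2: x_pred=-0.3095  r=-0.9805  x^+=-0.8302  v^+=2.9197  a^+=2.2511
step 3: x_pred=1.6757  r=-6.0257  x^+=-1.5240  v^+=1.9250  a^+=-0.9546
step 4: x_pred=-0.4357  r=3.0157  x^+=1.1656  v^+=2.5397  a^+=0.6498
step 5: x_pred=3.0429  r=-5.7529  x^+=-0.0119  v^+=0.5704  a^+=-2.4108
step 6: x_pred=-0.1814  r=4.8414  x^+=2.3894  v^+=0.9602  a^+=0.1648
step 7: x_pred=3.0804  r=2.5896  x^+=4.4555  v^+=2.1576  a^+=1.5425
step 8: x_pred=6.2793  r=-7.0693  x^+=2.5255  v^+=0.2436  a^+=-2.2184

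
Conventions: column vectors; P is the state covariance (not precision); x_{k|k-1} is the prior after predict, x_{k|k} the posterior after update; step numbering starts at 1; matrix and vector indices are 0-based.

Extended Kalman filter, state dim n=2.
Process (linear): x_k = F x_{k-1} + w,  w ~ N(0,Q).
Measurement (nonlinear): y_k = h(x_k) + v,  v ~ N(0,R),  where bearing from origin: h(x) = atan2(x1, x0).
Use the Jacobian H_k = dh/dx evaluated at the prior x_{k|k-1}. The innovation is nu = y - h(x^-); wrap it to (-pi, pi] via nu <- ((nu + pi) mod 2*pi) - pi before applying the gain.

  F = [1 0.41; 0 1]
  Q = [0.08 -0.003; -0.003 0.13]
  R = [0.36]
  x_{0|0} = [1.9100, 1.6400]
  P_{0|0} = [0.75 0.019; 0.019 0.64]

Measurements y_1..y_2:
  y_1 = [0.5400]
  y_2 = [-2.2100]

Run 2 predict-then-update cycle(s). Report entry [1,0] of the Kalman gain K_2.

step 1: x^-=[2.5824, 1.6400]  P^-=[0.9532 0.2784; 0.2784 0.7700]  H_jac=[-0.1752 0.2759]  S=[0.4210]  K=[-0.2143; 0.3888]  nu=[-0.0258]  x^+=[2.5879, 1.6300]  P^+=[0.9338 0.3135; 0.3135 0.7064]
step 2: x^-=[3.2562, 1.6300]  P^-=[1.3896 0.6001; 0.6001 0.8364]  H_jac=[-0.1229 0.2456]  S=[0.3952]  K=[-0.0594; 0.3330]  nu=[-2.6741]  x^+=[3.4149, 0.7394]  P^+=[1.3882 0.6079; 0.6079 0.7925]

K[1,0] = 0.3330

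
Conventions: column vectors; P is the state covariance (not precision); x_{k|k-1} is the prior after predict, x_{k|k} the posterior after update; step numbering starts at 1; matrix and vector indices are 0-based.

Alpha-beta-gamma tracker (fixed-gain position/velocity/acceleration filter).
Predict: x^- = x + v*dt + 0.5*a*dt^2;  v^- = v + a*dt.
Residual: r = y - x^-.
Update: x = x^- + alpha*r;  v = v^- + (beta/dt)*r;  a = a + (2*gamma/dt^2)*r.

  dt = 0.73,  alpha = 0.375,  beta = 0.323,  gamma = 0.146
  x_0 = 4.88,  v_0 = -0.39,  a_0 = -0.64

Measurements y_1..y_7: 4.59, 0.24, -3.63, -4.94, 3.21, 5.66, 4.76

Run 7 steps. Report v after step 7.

step 1: x_pred=4.4248  r=0.1652  x^+=4.4867  v^+=-0.7841  a^+=-0.5495
step 2: x_pred=3.7679  r=-3.5279  x^+=2.4450  v^+=-2.7462  a^+=-2.4826
step 3: x_pred=-0.2212  r=-3.4088  x^+=-1.4995  v^+=-6.0667  a^+=-4.3504
step 4: x_pred=-7.0874  r=2.1474  x^+=-6.2821  v^+=-8.2924  a^+=-3.1737
step 5: x_pred=-13.1812  r=16.3912  x^+=-7.0345  v^+=-3.3567  a^+=5.8077
step 6: x_pred=-7.9374  r=13.5974  x^+=-2.8384  v^+=6.8994  a^+=13.2584
step 7: x_pred=5.7309  r=-0.9709  x^+=5.3668  v^+=16.1484  a^+=12.7264

v_post = 16.1484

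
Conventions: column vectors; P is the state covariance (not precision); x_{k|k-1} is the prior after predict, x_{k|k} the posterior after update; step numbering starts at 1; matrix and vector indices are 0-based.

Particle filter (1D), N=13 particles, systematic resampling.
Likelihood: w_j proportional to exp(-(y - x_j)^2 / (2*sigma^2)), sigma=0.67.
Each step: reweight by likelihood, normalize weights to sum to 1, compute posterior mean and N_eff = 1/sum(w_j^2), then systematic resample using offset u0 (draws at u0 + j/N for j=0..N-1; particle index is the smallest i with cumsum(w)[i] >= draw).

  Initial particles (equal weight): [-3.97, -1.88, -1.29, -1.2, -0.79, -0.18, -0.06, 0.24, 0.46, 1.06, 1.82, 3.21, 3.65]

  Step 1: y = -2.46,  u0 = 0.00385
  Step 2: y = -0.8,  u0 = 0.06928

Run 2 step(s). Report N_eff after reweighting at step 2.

step 1: w=[0.0655, 0.5708, 0.1807, 0.1416, 0.0372, 0.0025, 0.0014, 0.0002, 0.0001, 0.0000, 0.0000, 0.0000, 0.0000]  mean=-1.7660  Neff=2.6030  idx=[0, 1, 1, 1, 1, 1, 1, 1, 1, 2, 2, 3, 3]
step 2: w=[0.0000, 0.0506, 0.0506, 0.0506, 0.0506, 0.0506, 0.0506, 0.0506, 0.0506, 0.1421, 0.1421, 0.1554, 0.1554]  mean=-1.5011  Neff=9.1607  idx=[2, 3, 5, 6, 8, 9, 9, 10, 10, 11, 11, 12, 12]

N_eff = 9.1607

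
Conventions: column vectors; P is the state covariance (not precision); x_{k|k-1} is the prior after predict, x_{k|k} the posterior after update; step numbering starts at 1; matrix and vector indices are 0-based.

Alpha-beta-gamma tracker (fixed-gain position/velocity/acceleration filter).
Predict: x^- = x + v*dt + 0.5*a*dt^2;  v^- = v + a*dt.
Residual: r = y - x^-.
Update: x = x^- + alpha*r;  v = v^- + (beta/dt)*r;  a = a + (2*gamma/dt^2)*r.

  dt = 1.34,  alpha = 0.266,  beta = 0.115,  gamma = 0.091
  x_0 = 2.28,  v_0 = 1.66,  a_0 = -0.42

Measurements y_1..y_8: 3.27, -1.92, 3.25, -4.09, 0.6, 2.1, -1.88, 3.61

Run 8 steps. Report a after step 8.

step 1: x_pred=4.1273  r=-0.8573  x^+=3.8993  v^+=1.0236  a^+=-0.5069
step 2: x_pred=4.8158  r=-6.7358  x^+=3.0241  v^+=-0.2337  a^+=-1.1896
step 3: x_pred=1.6429  r=1.6071  x^+=2.0704  v^+=-1.6899  a^+=-1.0267
step 4: x_pred=-1.1159  r=-2.9741  x^+=-1.9070  v^+=-3.3210  a^+=-1.3282
step 5: x_pred=-7.5495  r=8.1495  x^+=-5.3817  v^+=-4.4013  a^+=-0.5022
step 6: x_pred=-11.7304  r=13.8304  x^+=-8.0515  v^+=-3.8873  a^+=0.8997
step 7: x_pred=-12.4528  r=10.5728  x^+=-9.6404  v^+=-1.7744  a^+=1.9713
step 8: x_pred=-10.2483  r=13.8583  x^+=-6.5620  v^+=2.0565  a^+=3.3760

a_post = 3.3760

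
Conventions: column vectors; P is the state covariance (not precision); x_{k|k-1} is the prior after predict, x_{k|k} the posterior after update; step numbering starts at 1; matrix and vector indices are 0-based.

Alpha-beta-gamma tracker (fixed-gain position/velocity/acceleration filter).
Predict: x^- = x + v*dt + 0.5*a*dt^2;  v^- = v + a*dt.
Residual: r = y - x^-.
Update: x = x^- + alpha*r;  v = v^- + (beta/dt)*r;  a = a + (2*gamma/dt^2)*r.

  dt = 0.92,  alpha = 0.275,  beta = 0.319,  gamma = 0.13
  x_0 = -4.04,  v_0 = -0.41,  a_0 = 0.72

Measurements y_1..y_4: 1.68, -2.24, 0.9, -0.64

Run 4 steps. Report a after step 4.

a_post = -1.6302

step 1: x_pred=-4.1125  r=5.7925  x^+=-2.5196  v^+=2.2609  a^+=2.4994
step 2: x_pred=0.6182  r=-2.8582  x^+=-0.1678  v^+=3.5693  a^+=1.6214
step 3: x_pred=3.8021  r=-2.9021  x^+=3.0040  v^+=4.0547  a^+=0.7299
step 4: x_pred=7.0432  r=-7.6832  x^+=4.9303  v^+=2.0621  a^+=-1.6302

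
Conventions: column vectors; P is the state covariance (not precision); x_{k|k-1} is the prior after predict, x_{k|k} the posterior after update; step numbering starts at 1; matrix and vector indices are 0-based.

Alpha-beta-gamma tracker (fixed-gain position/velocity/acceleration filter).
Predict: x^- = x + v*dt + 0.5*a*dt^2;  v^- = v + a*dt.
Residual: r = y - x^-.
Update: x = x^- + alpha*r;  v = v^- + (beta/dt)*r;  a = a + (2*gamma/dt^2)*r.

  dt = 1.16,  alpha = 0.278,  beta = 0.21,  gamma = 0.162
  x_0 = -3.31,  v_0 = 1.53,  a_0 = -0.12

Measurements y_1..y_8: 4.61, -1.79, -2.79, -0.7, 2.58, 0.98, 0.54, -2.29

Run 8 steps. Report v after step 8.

step 1: x_pred=-1.6159  r=6.2259  x^+=0.1149  v^+=2.5179  a^+=1.3791
step 2: x_pred=3.9635  r=-5.7535  x^+=2.3640  v^+=3.0761  a^+=-0.0062
step 3: x_pred=5.9281  r=-8.7181  x^+=3.5045  v^+=1.4906  a^+=-2.1054
step 4: x_pred=3.8170  r=-4.5170  x^+=2.5613  v^+=-1.7695  a^+=-3.1931
step 5: x_pred=-1.6396  r=4.2196  x^+=-0.4666  v^+=-4.7095  a^+=-2.1770
step 6: x_pred=-7.3943  r=8.3743  x^+=-5.0663  v^+=-5.7188  a^+=-0.1606
step 7: x_pred=-11.8082  r=12.3482  x^+=-8.3754  v^+=-3.6697  a^+=2.8126
step 8: x_pred=-10.7400  r=8.4500  x^+=-8.3909  v^+=1.1226  a^+=4.8472

v_post = 1.1226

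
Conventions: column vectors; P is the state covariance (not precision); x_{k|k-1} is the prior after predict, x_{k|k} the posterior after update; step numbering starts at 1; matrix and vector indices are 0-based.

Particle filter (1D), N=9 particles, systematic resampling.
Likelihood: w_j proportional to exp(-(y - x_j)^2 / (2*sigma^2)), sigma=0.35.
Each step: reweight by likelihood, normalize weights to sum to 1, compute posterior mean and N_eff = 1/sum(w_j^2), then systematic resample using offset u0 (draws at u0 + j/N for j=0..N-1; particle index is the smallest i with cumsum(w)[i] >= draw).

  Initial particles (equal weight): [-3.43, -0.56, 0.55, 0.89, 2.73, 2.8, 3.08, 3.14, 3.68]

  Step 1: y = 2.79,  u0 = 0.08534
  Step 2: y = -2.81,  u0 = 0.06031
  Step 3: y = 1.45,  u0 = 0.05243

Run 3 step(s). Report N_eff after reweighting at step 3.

step 1: w=[0.0000, 0.0000, 0.0000, 0.0000, 0.2950, 0.2992, 0.2124, 0.1816, 0.0118]  mean=2.9109  Neff=3.9249  idx=[4, 4, 5, 5, 5, 6, 6, 7, 7]
step 2: w=[0.4708, 0.4708, 0.0195, 0.0195, 0.0195, 0.0000, 0.0000, 0.0000, 0.0000]  mean=2.7341  Neff=2.2500  idx=[0, 0, 0, 0, 1, 1, 1, 1, 2]
step 3: w=[0.1180, 0.1180, 0.1180, 0.1180, 0.1180, 0.1180, 0.1180, 0.1180, 0.0557]  mean=2.7339  Neff=8.7284  idx=[0, 1, 2, 3, 4, 5, 6, 7, 7]

N_eff = 8.7284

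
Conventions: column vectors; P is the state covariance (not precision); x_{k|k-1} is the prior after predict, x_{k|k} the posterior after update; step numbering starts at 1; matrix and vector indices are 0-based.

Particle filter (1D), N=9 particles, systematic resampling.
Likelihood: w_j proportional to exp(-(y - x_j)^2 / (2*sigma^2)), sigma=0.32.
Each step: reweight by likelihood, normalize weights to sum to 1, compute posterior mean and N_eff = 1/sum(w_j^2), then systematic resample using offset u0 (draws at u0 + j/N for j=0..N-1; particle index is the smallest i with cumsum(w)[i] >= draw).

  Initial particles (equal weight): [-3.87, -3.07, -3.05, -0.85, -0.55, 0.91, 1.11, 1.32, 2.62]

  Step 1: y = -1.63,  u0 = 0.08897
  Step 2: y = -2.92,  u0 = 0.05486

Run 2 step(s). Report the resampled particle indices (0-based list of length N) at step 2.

resampled_idx = [0, 1, 2, 3, 3, 4, 5, 6, 7]

step 1: w=[0.0000, 0.0007, 0.0010, 0.9369, 0.0614, 0.0000, 0.0000, 0.0000, 0.0000]  mean=-0.8353  Neff=1.1344  idx=[3, 3, 3, 3, 3, 3, 3, 3, 4]
step 2: w=[0.1250, 0.1250, 0.1250, 0.1250, 0.1250, 0.1250, 0.1250, 0.1250, 0.0002]  mean=-0.8499  Neff=8.0030  idx=[0, 1, 2, 3, 3, 4, 5, 6, 7]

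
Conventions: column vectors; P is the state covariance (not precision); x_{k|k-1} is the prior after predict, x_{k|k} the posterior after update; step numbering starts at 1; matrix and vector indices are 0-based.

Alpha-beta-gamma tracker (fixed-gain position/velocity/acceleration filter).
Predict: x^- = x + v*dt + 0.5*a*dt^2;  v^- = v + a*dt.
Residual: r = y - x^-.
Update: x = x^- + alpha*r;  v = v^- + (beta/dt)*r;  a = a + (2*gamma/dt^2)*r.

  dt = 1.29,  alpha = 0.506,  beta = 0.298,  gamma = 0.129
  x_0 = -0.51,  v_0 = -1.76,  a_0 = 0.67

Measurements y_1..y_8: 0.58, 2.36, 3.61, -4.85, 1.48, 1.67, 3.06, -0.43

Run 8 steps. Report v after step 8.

v_post = -2.5411

step 1: x_pred=-2.2229  r=2.8029  x^+=-0.8046  v^+=-0.2482  a^+=1.1046
step 2: x_pred=-0.2058  r=2.5658  x^+=1.0925  v^+=1.7694  a^+=1.5024
step 3: x_pred=4.6251  r=-1.0151  x^+=4.1114  v^+=3.4729  a^+=1.3450
step 4: x_pred=9.7106  r=-14.5606  x^+=2.3430  v^+=1.8444  a^+=-0.9125
step 5: x_pred=3.9629  r=-2.4829  x^+=2.7066  v^+=0.0937  a^+=-1.2974
step 6: x_pred=1.7479  r=-0.0779  x^+=1.7085  v^+=-1.5980  a^+=-1.3095
step 7: x_pred=-1.4425  r=4.5025  x^+=0.8358  v^+=-2.2472  a^+=-0.6114
step 8: x_pred=-2.5718  r=2.1418  x^+=-1.4881  v^+=-2.5411  a^+=-0.2794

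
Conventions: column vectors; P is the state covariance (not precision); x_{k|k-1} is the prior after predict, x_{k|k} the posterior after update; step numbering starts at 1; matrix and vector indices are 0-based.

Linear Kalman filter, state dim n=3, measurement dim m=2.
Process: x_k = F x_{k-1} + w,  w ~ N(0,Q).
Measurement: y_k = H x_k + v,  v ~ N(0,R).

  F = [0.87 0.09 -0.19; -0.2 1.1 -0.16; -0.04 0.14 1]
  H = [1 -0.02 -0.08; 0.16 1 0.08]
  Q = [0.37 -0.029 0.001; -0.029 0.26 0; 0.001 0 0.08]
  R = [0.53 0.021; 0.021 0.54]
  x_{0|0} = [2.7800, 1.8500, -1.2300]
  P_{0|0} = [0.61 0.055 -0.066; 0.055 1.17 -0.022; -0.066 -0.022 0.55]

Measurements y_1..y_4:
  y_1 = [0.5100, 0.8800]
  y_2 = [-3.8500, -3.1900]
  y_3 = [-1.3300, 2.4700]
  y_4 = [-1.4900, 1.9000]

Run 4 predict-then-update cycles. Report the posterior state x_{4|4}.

step 1: x^-=[2.8188, 1.6758, -1.0822]  P^-=[0.8922 0.0606 -0.1628; 0.0606 1.6935 0.0822; -0.1628 0.0822 0.6524]  S=[1.4510 0.1685; 0.1685 2.2889]  K=[0.6187 0.0376; -0.0735 0.7524; -0.1561 0.0588]  nu=[-2.3619, -1.1602]  x^+=[1.3139, 0.9764, -0.7817]  P^+=[0.3257 -0.0162 -0.0328; -0.0162 0.4086 -0.0152; -0.0328 -0.0152 0.6122]
step 2: x^-=[1.3795, 0.9363, -0.6975]  P^-=[0.6508 -0.0351 -0.1532; -0.0351 0.7934 -0.0413; -0.1532 -0.0413 0.6993]  S=[1.2114 0.0629; 0.0629 1.3328]  K=[0.5471 0.0168; -0.0701 0.5919; -0.1720 0.0007]  nu=[-5.2665, -4.2912]  x^+=[-1.5738, -1.2348, 0.2054]  P^+=[0.2867 -0.0222 -0.0391; -0.0222 0.3257 -0.0501; -0.0391 -0.0501 0.6635]
step 3: x^-=[-1.5193, -1.0764, 0.0955]  P^-=[0.6248 -0.0322 -0.1710; -0.0322 0.7075 -0.0985; -0.1710 -0.0985 0.7397]  S=[1.1881 0.0666; 0.0666 1.2378]  K=[0.5371 0.0148; -0.0640 0.5645; -0.1896 -0.0437]  nu=[0.1754, 3.7818]  x^+=[-1.3690, 1.0472, -0.1029]  P^+=[0.2807 -0.0218 -0.0475; -0.0218 0.3130 -0.0754; -0.0475 -0.0754 0.6935]
step 4: x^-=[-1.0772, 1.4422, 0.0984]  P^-=[0.6249 -0.0246 -0.1856; -0.0246 0.7008 -0.1310; -0.1856 -0.1310 0.7630]  S=[1.1903 0.0758; 0.0758 1.2281]  K=[0.5368 0.0162; -0.0595 0.5626; -0.2006 -0.0688]  nu=[-0.3761, 0.6223]  x^+=[-1.2691, 1.8146, 0.1311]  P^+=[0.2802 -0.0206 -0.0530; -0.0206 0.3130 -0.0895; -0.0530 -0.0895 0.7072]

x_post = [-1.2691, 1.8146, 0.1311]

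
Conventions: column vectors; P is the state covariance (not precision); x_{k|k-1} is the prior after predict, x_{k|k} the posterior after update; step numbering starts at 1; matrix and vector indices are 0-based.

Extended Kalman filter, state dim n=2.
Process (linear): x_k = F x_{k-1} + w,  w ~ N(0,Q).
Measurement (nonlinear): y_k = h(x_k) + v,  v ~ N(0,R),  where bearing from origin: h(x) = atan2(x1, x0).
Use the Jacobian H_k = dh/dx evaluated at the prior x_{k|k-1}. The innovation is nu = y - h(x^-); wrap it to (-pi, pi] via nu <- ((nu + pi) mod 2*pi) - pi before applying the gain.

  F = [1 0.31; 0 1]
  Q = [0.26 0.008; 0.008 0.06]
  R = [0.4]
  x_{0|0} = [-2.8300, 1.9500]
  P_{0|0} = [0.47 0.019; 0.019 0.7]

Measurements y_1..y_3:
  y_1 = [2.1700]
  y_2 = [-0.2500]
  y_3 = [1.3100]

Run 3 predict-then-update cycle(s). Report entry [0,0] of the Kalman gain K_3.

K[0,0] = -0.6080

step 1: x^-=[-2.2255, 1.9500]  P^-=[0.8090 0.2440; 0.2440 0.7600]  H_jac=[-0.2227 -0.2542]  S=[0.5169]  K=[-0.4686; -0.4789]  nu=[-0.2521]  x^+=[-2.1074, 2.0707]  P^+=[0.6955 0.1280; 0.1280 0.6415]
step 2: x^-=[-1.4654, 2.0707]  P^-=[1.0965 0.3349; 0.3349 0.7015]  H_jac=[-0.3218 -0.2277]  S=[0.5990]  K=[-0.7164; -0.4466]  nu=[-2.4367]  x^+=[0.2801, 3.1588]  P^+=[0.7892 0.1432; 0.1432 0.5820]
step 3: x^-=[1.2593, 3.1588]  P^-=[1.1939 0.3317; 0.3317 0.6420]  H_jac=[-0.2732 0.1089]  S=[0.4770]  K=[-0.6080; -0.0434]  nu=[0.1186]  x^+=[1.1873, 3.1537]  P^+=[1.0176 0.3191; 0.3191 0.6411]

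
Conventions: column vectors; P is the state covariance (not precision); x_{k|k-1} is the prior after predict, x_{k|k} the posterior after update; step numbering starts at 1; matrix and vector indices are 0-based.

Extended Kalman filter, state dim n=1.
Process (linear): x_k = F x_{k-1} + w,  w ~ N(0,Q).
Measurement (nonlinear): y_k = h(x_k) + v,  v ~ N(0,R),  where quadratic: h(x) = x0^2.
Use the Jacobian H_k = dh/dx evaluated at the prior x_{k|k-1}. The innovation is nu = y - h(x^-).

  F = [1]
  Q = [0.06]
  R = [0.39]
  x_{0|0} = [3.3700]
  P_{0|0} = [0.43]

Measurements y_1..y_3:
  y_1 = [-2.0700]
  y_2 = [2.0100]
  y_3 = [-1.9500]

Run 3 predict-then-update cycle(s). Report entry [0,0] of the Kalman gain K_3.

step 1: x^-=[3.3700]  P^-=[0.4900]  H_jac=[6.7400]  S=[22.6495]  K=[0.1458]  nu=[-13.4269]  x^+=[1.4122]  P^+=[0.0084]
step 2: x^-=[1.4122]  P^-=[0.0684]  H_jac=[2.8244]  S=[0.9359]  K=[0.2065]  nu=[0.0157]  x^+=[1.4154]  P^+=[0.0285]
step 3: x^-=[1.4154]  P^-=[0.0885]  H_jac=[2.8309]  S=[1.0994]  K=[0.2279]  nu=[-3.9534]  x^+=[0.5143]  P^+=[0.0314]

K[0,0] = 0.2279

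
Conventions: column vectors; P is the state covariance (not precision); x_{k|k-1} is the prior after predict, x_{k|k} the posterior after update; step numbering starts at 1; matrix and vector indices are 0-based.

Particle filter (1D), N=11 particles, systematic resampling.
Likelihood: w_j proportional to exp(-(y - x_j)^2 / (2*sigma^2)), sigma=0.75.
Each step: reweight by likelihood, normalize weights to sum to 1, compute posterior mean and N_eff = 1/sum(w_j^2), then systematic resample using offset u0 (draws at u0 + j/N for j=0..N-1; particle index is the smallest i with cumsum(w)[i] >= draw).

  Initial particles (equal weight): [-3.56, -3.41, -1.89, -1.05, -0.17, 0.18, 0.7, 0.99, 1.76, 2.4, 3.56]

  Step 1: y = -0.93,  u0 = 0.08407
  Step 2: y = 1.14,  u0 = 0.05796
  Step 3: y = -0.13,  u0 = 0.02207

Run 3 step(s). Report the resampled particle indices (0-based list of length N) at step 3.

resampled_idx = [0, 0, 1, 2, 2, 3, 4, 5, 5, 7, 9]

step 1: w=[0.0009, 0.0017, 0.1762, 0.3948, 0.2393, 0.1337, 0.0377, 0.0151, 0.0006, 0.0000, 0.0000]  mean=-0.7305  Neff=3.7924  idx=[2, 2, 3, 3, 3, 3, 4, 4, 4, 5, 7]
step 2: w=[0.0001, 0.0001, 0.0066, 0.0066, 0.0066, 0.0066, 0.1021, 0.1021, 0.1021, 0.2069, 0.4601]  mean=0.4124  Neff=3.4972  idx=[6, 7, 8, 8, 9, 9, 10, 10, 10, 10, 10]
step 3: w=[0.1337, 0.1337, 0.1337, 0.1337, 0.1229, 0.1229, 0.0439, 0.0439, 0.0439, 0.0439, 0.0439]  mean=0.1706  Neff=8.9828  idx=[0, 0, 1, 2, 2, 3, 4, 5, 5, 7, 9]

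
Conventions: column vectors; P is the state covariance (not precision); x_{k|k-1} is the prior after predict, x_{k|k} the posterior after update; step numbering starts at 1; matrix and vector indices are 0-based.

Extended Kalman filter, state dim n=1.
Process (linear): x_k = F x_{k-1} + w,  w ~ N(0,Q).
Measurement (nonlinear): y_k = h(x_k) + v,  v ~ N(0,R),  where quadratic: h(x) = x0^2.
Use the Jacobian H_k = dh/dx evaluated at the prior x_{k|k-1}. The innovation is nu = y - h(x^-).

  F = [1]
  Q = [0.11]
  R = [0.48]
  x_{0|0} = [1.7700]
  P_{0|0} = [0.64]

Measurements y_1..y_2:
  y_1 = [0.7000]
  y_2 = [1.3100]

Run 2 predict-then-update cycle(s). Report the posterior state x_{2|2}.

x_post = [1.1335]

step 1: x^-=[1.7700]  P^-=[0.7500]  H_jac=[3.5400]  S=[9.8787]  K=[0.2688]  nu=[-2.4329]  x^+=[1.1161]  P^+=[0.0364]
step 2: x^-=[1.1161]  P^-=[0.1464]  H_jac=[2.2323]  S=[1.2097]  K=[0.2702]  nu=[0.0642]  x^+=[1.1335]  P^+=[0.0581]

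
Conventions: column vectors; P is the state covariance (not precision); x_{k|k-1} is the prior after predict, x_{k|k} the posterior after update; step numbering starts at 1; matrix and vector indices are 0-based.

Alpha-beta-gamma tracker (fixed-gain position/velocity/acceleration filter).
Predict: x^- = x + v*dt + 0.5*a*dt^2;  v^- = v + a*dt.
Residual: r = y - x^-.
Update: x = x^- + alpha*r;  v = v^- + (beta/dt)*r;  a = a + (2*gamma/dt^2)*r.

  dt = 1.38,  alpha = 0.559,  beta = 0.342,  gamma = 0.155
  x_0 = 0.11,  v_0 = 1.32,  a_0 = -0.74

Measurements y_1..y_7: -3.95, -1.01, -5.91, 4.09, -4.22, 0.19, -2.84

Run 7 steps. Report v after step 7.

v_post = 3.2180

step 1: x_pred=1.2270  r=-5.1770  x^+=-1.6670  v^+=-0.9842  a^+=-1.5827
step 2: x_pred=-4.5322  r=3.5222  x^+=-2.5633  v^+=-2.2954  a^+=-1.0094
step 3: x_pred=-6.6921  r=0.7821  x^+=-6.2549  v^+=-3.4945  a^+=-0.8821
step 4: x_pred=-11.9173  r=16.0073  x^+=-2.9692  v^+=-0.7448  a^+=1.7236
step 5: x_pred=-2.3557  r=-1.8643  x^+=-3.3979  v^+=1.1718  a^+=1.4202
step 6: x_pred=-0.4285  r=0.6185  x^+=-0.0827  v^+=3.2849  a^+=1.5208
step 7: x_pred=5.8986  r=-8.7386  x^+=1.0137  v^+=3.2180  a^+=0.0984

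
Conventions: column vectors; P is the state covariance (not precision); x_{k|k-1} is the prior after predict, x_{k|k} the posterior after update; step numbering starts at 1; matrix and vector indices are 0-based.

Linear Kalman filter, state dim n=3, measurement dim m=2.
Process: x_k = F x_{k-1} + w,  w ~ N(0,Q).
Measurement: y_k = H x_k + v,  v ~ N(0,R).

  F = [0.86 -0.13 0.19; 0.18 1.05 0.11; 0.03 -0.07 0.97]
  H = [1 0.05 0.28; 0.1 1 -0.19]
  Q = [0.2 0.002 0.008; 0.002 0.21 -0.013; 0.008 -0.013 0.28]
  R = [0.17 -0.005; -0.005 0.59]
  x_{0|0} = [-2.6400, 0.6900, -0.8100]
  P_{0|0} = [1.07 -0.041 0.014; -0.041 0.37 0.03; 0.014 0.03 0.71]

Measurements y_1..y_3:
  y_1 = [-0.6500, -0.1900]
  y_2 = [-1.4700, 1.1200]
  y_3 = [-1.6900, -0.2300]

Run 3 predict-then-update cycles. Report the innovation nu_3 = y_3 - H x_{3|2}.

innov = [-0.3616, -0.4927]

step 1: x^-=[-2.5140, 0.1602, -0.9132]  P^-=[1.0355 0.1033 0.1800; 0.1033 0.6532 0.0734; 0.1800 0.0734 0.9477]  S=[1.3946 0.1753; 0.1753 1.2737]  K=[0.7788 0.0284; 0.0490 0.5033; 0.3366 -0.1159]  nu=[2.1117, -0.2723]  x^+=[-0.8772, 0.1265, -0.1709]  P^+=[0.1809 -0.0370 -0.1672; -0.0370 0.3186 0.0960; -0.1672 0.0960 0.7863]
step 2: x^-=[-0.8033, -0.0438, -0.2010]  P^-=[0.3165 -0.0334 0.0091; -0.0334 0.5782 0.1151; 0.0091 0.1151 0.9989]  S=[0.5712 -0.0014; -0.0014 1.1567]  K=[0.5556 -0.0023; 0.0498 0.4782; 0.5155 -0.0632]  nu=[-0.6082, 1.2060]  x^+=[-1.1440, 0.5025, -0.5907]  P^+=[0.1402 -0.0475 -0.1547; -0.0475 0.3124 0.1357; -0.1547 0.1357 0.8425]
step 3: x^-=[-1.1614, 0.2567, -0.6424]  P^-=[0.2927 -0.0379 0.0239; -0.0379 0.5764 0.1634; 0.0239 0.1634 1.0471]  S=[0.5604 -0.0004; -0.0004 1.1365]  K=[0.5309 -0.0114; 0.0657 0.4765; 0.5804 -0.0289]  nu=[-0.3616, -0.4927]  x^+=[-1.3477, -0.0018, -0.8380]  P^+=[0.1346 -0.0512 -0.1491; -0.0512 0.3159 0.1578; -0.1491 0.1578 0.8574]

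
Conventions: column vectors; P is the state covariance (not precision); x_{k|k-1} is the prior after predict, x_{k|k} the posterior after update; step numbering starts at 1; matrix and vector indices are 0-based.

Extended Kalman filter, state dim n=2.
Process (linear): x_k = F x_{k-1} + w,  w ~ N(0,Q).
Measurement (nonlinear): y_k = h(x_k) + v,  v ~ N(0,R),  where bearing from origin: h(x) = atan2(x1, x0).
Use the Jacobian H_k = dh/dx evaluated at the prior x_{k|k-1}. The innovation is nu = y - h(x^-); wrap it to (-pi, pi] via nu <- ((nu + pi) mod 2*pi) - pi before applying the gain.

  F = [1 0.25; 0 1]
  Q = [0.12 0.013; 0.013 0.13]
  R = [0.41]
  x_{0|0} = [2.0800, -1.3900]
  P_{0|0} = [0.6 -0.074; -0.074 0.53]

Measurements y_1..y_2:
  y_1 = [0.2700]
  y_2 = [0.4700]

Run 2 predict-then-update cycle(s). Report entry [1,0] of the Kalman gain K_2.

K[1,0] = 0.5295

step 1: x^-=[1.7325, -1.3900]  P^-=[0.7161 0.0715; 0.0715 0.6600]  H_jac=[0.2817 0.3512]  S=[0.5624]  K=[0.4034; 0.4479]  nu=[0.9461]  x^+=[2.1142, -0.9662]  P^+=[0.6246 -0.0301; -0.0301 0.5472]
step 2: x^-=[1.8726, -0.9662]  P^-=[0.7637 0.1197; 0.1197 0.6772]  H_jac=[0.2176 0.4217]  S=[0.5886]  K=[0.3681; 0.5295]  nu=[0.9463]  x^+=[2.2210, -0.4651]  P^+=[0.6840 0.0050; 0.0050 0.5122]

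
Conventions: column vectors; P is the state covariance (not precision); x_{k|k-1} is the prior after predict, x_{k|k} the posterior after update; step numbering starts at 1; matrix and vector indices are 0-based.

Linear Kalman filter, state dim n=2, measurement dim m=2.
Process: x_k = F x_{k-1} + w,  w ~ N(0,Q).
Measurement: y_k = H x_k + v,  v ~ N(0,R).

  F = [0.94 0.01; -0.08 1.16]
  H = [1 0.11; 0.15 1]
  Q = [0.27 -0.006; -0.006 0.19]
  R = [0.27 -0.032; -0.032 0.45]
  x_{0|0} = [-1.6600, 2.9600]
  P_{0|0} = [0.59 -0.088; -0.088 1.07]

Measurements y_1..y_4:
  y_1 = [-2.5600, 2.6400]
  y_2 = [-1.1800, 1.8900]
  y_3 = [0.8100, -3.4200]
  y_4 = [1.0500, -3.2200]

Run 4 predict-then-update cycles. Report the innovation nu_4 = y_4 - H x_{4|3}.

innov = [1.3086, -2.7845]

step 1: x^-=[-1.5308, 3.5664]  P^-=[0.7898 -0.1338; -0.1338 1.6499]  S=[1.0503 0.1319; 0.1319 2.0775]  K=[0.7448 -0.0547; -0.0536 0.7879]  nu=[-1.4215, -0.6968]  x^+=[-2.5514, 3.0936]  P^+=[0.2117 -0.0802; -0.0802 0.3683]
step 2: x^-=[-2.3674, 3.7927]  P^-=[0.4556 -0.1050; -0.1050 0.7018]  S=[0.7109 0.0068; 0.0068 1.1306]  K=[0.6249 -0.0362; -0.0449 0.6071]  nu=[0.7702, -1.5475]  x^+=[-1.8301, 2.8185]  P^+=[0.1768 -0.0628; -0.0628 0.2841]
step 3: x^-=[-1.6921, 3.4159]  P^-=[0.4251 -0.0844; -0.0844 0.5850]  S=[0.6836 0.0103; 0.0103 1.0192]  K=[0.6086 -0.0264; -0.0378 0.5619]  nu=[2.1264, -6.5821]  x^+=[-0.2240, -0.3632]  P^+=[0.1715 -0.0571; -0.0571 0.2626]
step 4: x^-=[-0.2142, -0.4033]  P^-=[0.4205 -0.0780; -0.0780 0.5551]  S=[0.6800 0.0128; 0.0128 0.9911]  K=[0.6061 -0.0229; -0.0353 0.5487]  nu=[1.3086, -2.7845]  x^+=[0.6428, -1.9774]  P^+=[0.1705 -0.0553; -0.0553 0.2563]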